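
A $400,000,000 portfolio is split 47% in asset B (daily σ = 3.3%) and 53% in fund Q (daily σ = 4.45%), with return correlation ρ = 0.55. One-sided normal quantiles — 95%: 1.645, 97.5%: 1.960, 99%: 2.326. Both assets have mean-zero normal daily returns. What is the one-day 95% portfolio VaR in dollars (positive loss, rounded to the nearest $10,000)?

σ_p² = 0.47²·3.3² + 0.53²·4.45² + 2·0.55·0.47·0.53·3.3·4.45 = 11.9920 (%²).
σ_p = √11.9920 = 3.463%.
VaR = 1.645 × 3.463% = 5.697%; on $400,000,000 that is $22,788,000.

$22,790,000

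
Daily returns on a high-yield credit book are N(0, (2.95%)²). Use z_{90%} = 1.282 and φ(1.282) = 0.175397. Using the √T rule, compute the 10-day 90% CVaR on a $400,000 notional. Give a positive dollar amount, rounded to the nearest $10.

σ_{10d} = 2.95% × √10 = 9.329%.
ES multiplier = φ(z)/(1−α) = 0.175397/0.1 = 1.754.
ES = 9.329% × 1.754 = 16.363%; on $400,000: $65,452.

$65,450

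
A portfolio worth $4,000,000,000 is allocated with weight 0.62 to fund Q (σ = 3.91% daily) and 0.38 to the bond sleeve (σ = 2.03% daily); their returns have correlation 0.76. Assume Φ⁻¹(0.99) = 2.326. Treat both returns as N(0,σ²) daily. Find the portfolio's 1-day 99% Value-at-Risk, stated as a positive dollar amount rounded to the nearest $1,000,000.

σ_p² = 0.62²·3.91² + 0.38²·2.03² + 2·0.76·0.62·0.38·3.91·2.03 = 9.3142 (%²).
σ_p = √9.3142 = 3.052%.
VaR = 2.326 × 3.052% = 7.099%; on $4,000,000,000 that is $283,960,000.

$284,000,000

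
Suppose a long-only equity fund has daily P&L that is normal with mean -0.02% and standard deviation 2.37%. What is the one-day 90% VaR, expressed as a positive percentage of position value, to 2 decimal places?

3.06%

At 90% one-sided, z = 1.282.
VaR = −μ + z·σ = −(-0.02%) + 1.282 × 2.37% = 3.058%.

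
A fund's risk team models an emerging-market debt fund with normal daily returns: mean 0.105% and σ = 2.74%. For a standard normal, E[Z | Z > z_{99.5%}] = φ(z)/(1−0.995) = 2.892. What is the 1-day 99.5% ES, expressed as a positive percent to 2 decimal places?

7.82%

ES = −(0.105%) + 2.74% × 2.892 = 7.819%.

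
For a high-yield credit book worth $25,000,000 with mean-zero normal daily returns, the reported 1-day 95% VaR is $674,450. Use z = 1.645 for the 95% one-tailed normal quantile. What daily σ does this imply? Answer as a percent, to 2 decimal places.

VaR as a fraction: $674,450 / $25,000,000 = 2.698%.
σ = VaR / z = 2.698% / 1.645 = 1.640%.

1.64%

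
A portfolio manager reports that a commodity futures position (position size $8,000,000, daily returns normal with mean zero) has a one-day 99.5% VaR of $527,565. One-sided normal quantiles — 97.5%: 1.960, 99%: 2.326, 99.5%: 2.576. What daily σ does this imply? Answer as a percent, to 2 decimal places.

2.56%

VaR as a fraction: $527,565 / $8,000,000 = 6.595%.
σ = VaR / z = 6.595% / 2.576 = 2.560%.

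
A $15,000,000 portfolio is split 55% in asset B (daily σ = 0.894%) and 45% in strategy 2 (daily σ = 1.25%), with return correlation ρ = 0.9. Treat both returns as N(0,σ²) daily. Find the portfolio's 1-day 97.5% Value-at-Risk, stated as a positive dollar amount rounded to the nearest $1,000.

$302,000

σ_p² = 0.55²·0.894² + 0.45²·1.25² + 2·0.9·0.55·0.45·0.894·1.25 = 1.0560 (%²).
σ_p = √1.0560 = 1.028%.
At 97.5%, z = 1.960.
VaR = 1.960 × 1.028% = 2.015%; on $15,000,000 that is $302,250.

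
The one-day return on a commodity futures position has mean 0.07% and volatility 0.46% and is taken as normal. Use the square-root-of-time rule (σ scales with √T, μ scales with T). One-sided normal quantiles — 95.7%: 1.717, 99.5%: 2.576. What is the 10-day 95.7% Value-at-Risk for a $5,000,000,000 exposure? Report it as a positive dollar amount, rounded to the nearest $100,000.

σ_{10d} = 0.46% × √10 = 1.455%; μ_{10d} = 10 × 0.07% = 0.700%.
VaR = −(0.700%) + 1.717 × 1.455% = 1.798%.
On $5,000,000,000: 0.01798 × $5,000,000,000 = $89,900,000.

$89,900,000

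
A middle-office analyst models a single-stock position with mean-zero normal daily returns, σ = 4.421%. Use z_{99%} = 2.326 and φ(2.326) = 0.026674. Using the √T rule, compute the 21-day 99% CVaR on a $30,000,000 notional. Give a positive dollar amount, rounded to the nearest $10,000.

$16,210,000

σ_{21d} = 4.421% × √21 = 20.260%.
ES multiplier = φ(z)/(1−α) = 0.026674/0.01 = 2.667.
ES = 20.260% × 2.667 = 54.033%; on $30,000,000: $16,209,900.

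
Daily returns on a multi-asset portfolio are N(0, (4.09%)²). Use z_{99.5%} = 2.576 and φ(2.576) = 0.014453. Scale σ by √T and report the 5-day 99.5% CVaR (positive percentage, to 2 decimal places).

26.44%

σ_{5d} = 4.09% × √5 = 9.146%.
ES multiplier = φ(z)/(1−α) = 0.014453/0.005 = 2.891.
ES = 9.146% × 2.891 = 26.441%.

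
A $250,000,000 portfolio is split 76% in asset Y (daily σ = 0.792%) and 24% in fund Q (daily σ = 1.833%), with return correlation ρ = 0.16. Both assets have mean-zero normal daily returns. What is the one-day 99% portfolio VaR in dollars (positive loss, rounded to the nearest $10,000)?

$4,650,000

σ_p² = 0.76²·0.792² + 0.24²·1.833² + 2·0.16·0.76·0.24·0.792·1.833 = 0.6406 (%²).
σ_p = √0.6406 = 0.800%.
At 99%, z = 2.326.
VaR = 2.326 × 0.800% = 1.861%; on $250,000,000 that is $4,652,500.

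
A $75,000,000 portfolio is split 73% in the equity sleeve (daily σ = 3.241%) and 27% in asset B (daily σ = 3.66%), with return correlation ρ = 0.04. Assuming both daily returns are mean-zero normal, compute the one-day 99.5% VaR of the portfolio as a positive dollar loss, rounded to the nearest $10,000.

$5,020,000

σ_p² = 0.73²·3.241² + 0.27²·3.66² + 2·0.04·0.73·0.27·3.241·3.66 = 6.7612 (%²).
σ_p = √6.7612 = 2.600%.
At 99.5%, z = 2.576.
VaR = 2.576 × 2.600% = 6.698%; on $75,000,000 that is $5,023,500.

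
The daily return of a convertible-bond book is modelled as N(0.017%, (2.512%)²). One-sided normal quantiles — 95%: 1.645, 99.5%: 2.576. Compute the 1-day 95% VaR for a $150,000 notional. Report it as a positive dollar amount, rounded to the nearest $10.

$6,170

VaR = −μ + z·σ = −(0.017%) + 1.645 × 2.512% = 4.115%.
On $150,000: 0.04115 × $150,000 = $6,172.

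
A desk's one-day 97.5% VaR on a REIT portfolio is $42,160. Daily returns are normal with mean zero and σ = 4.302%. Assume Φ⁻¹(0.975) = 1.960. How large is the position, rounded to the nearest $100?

$500,000

VaR as a fraction of value: z·σ = 1.960 × 4.302% = 8.43192%.
Position = $42,160 / 0.0843192 = $500,005.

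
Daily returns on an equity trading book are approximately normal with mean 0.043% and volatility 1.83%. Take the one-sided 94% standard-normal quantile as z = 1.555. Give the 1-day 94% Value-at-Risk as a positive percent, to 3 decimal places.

VaR = −μ + z·σ = −(0.043%) + 1.555 × 1.83% = 2.803%.

2.803%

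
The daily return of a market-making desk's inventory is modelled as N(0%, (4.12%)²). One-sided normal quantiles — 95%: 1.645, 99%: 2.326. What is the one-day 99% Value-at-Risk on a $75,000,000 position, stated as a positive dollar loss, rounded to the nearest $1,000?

$7,187,000

VaR = z·σ = 2.326 × 4.12% = 9.583%.
On $75,000,000: 0.09583 × $75,000,000 = $7,187,250.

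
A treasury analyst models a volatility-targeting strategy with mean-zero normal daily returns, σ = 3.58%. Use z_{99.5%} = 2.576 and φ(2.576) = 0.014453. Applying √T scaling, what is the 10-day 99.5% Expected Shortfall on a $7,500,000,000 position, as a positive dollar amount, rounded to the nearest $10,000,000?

σ_{10d} = 3.58% × √10 = 11.321%.
ES multiplier = φ(z)/(1−α) = 0.014453/0.005 = 2.891.
ES = 11.321% × 2.891 = 32.729%; on $7,500,000,000: $2,454,675,000.

$2,450,000,000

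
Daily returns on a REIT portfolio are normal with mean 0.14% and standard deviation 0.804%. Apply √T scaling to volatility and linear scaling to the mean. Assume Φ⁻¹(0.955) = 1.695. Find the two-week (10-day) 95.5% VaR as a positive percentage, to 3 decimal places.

σ_{10d} = 0.804% × √10 = 2.542%; μ_{10d} = 10 × 0.14% = 1.400%.
VaR = −(1.400%) + 1.695 × 2.542% = 2.909%.

2.909%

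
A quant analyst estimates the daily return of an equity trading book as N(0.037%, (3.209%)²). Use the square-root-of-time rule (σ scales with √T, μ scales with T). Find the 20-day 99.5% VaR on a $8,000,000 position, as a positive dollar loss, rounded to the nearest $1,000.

At 99.5%, z = 2.576.
σ_{20d} = 3.209% × √20 = 14.351%; μ_{20d} = 20 × 0.037% = 0.740%.
VaR = −(0.740%) + 2.576 × 14.351% = 36.228%.
On $8,000,000: 0.36228 × $8,000,000 = $2,898,240.

$2,898,000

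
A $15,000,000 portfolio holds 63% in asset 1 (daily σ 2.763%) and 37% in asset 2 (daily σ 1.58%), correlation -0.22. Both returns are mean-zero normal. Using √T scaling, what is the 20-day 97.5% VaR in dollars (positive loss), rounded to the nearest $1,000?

$2,248,000

σ_p = √(0.63²·2.763² + 0.37²·1.58² + 2·-0.22·0.63·0.37·2.763·1.58) = 1.710%.
σ_{20d} = 1.710% × √20 = 7.647%.
z(97.5%) = 1.960.
VaR = 1.960 × 7.647% = 14.988%; on $15,000,000 that is $2,248,200.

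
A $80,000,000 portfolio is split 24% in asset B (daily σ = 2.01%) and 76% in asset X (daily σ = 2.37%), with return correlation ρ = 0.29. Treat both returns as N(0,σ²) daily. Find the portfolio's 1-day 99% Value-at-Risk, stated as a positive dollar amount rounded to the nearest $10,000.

$3,710,000

σ_p² = 0.24²·2.01² + 0.76²·2.37² + 2·0.29·0.24·0.76·2.01·2.37 = 3.9810 (%²).
σ_p = √3.9810 = 1.995%.
At 99%, z = 2.326.
VaR = 2.326 × 1.995% = 4.640%; on $80,000,000 that is $3,712,000.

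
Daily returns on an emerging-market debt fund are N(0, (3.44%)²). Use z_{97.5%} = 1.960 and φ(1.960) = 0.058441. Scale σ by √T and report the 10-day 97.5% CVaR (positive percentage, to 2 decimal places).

25.43%

σ_{10d} = 3.44% × √10 = 10.878%.
ES multiplier = φ(z)/(1−α) = 0.058441/0.025 = 2.338.
ES = 10.878% × 2.338 = 25.433%.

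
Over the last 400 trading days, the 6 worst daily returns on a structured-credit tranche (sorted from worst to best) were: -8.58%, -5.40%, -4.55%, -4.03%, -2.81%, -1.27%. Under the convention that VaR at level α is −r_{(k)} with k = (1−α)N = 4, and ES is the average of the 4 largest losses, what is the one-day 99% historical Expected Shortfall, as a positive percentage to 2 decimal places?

5.64%

The 4 worst returns sum to -22.56%.
ES = −(-22.56%) / 4 = 5.64%.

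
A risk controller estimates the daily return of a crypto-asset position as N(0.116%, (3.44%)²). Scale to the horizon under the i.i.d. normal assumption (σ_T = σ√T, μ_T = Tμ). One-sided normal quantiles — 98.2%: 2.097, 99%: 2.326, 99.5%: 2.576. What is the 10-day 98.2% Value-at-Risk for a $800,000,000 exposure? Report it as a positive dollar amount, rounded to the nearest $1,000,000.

σ_{10d} = 3.44% × √10 = 10.878%; μ_{10d} = 10 × 0.116% = 1.160%.
VaR = −(1.160%) + 2.097 × 10.878% = 21.651%.
On $800,000,000: 0.21651 × $800,000,000 = $173,208,000.

$173,000,000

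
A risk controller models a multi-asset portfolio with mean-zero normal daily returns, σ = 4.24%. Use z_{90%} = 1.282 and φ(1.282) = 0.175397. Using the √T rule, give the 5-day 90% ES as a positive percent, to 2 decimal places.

σ_{5d} = 4.24% × √5 = 9.481%.
ES multiplier = φ(z)/(1−α) = 0.175397/0.1 = 1.754.
ES = 9.481% × 1.754 = 16.630%.

16.63%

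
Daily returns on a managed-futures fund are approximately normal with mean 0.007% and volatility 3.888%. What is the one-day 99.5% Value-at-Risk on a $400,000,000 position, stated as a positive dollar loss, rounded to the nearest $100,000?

At 99.5% one-sided, z = 2.576.
VaR = −μ + z·σ = −(0.007%) + 2.576 × 3.888% = 10.008%.
On $400,000,000: 0.10008 × $400,000,000 = $40,032,000.

$40,000,000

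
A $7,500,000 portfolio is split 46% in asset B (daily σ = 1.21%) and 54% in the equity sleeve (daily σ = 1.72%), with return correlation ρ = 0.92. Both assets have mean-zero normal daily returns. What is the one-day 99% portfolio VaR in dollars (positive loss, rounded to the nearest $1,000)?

$254,000

σ_p² = 0.46²·1.21² + 0.54²·1.72² + 2·0.92·0.46·0.54·1.21·1.72 = 2.1237 (%²).
σ_p = √2.1237 = 1.457%.
At 99%, z = 2.326.
VaR = 2.326 × 1.457% = 3.389%; on $7,500,000 that is $254,175.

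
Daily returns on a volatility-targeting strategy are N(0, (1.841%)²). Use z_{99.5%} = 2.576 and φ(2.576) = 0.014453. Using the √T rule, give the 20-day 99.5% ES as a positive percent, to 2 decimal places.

σ_{20d} = 1.841% × √20 = 8.233%.
ES multiplier = φ(z)/(1−α) = 0.014453/0.005 = 2.891.
ES = 8.233% × 2.891 = 23.802%.

23.80%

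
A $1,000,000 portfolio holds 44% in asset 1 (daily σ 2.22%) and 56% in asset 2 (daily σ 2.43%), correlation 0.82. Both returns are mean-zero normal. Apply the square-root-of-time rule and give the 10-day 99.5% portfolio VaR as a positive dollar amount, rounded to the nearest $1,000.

σ_p = √(0.44²·2.22² + 0.56²·2.43² + 2·0.82·0.44·0.56·2.22·2.43) = 2.233%.
σ_{10d} = 2.233% × √10 = 7.061%.
z(99.5%) = 2.576.
VaR = 2.576 × 7.061% = 18.189%; on $1,000,000 that is $181,890.

$182,000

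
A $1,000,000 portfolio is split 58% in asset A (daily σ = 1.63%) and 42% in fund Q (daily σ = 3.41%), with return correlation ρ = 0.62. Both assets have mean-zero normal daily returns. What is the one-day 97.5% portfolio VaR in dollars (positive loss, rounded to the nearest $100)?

σ_p² = 0.58²·1.63² + 0.42²·3.41² + 2·0.62·0.58·0.42·1.63·3.41 = 4.6239 (%²).
σ_p = √4.6239 = 2.150%.
At 97.5%, z = 1.960.
VaR = 1.960 × 2.150% = 4.214%; on $1,000,000 that is $42,140.

$42,100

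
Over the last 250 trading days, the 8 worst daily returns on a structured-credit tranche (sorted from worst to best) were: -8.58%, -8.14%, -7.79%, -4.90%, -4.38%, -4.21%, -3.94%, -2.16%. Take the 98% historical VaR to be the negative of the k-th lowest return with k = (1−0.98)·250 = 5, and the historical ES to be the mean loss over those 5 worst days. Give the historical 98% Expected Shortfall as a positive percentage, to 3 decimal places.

6.758%

The 5 worst returns sum to -33.79%.
ES = −(-33.79%) / 5 = 6.758%.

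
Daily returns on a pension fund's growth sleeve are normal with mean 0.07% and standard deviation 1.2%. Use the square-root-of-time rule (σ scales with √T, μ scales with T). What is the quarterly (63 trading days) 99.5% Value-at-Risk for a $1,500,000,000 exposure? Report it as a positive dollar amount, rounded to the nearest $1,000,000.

$302,000,000

At 99.5%, z = 2.576.
σ_{63d} = 1.2% × √63 = 9.525%; μ_{63d} = 63 × 0.07% = 4.410%.
VaR = −(4.410%) + 2.576 × 9.525% = 20.126%.
On $1,500,000,000: 0.20126 × $1,500,000,000 = $301,890,000.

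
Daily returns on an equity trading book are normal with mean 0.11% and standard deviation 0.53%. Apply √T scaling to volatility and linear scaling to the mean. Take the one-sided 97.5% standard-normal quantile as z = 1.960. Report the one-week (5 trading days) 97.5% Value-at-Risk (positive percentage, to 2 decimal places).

1.77%

σ_{5d} = 0.53% × √5 = 1.185%; μ_{5d} = 5 × 0.11% = 0.550%.
VaR = −(0.550%) + 1.960 × 1.185% = 1.773%.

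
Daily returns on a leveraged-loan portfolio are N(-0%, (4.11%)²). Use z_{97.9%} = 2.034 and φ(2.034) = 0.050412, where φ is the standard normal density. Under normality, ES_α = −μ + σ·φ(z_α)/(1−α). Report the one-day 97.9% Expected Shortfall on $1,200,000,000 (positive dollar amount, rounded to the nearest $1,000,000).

$118,000,000

Tail multiplier: φ(z)/(1−α) = 0.050412 / 0.021 = 2.401.
ES = 4.11% × 2.401 = 9.868%.
On $1,200,000,000: 0.09868 × $1,200,000,000 = $118,416,000.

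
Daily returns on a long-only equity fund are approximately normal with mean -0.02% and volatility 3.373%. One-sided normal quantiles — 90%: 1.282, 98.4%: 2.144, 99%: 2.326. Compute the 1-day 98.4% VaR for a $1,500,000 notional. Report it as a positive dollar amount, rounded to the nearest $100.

$108,800

VaR = −μ + z·σ = −(-0.02%) + 2.144 × 3.373% = 7.252%.
On $1,500,000: 0.07252 × $1,500,000 = $108,780.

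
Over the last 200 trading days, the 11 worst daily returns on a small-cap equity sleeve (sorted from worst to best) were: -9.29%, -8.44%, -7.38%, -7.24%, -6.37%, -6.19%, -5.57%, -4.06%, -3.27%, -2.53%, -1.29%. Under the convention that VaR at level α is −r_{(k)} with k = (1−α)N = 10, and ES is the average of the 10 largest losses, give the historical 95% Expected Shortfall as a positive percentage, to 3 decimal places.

6.034%

The 10 worst returns sum to -60.34%.
ES = −(-60.34%) / 10 = 6.034%.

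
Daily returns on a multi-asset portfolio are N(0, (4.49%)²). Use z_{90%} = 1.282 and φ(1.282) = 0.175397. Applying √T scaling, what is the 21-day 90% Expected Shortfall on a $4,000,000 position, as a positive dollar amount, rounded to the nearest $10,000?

σ_{21d} = 4.49% × √21 = 20.576%.
ES multiplier = φ(z)/(1−α) = 0.175397/0.1 = 1.754.
ES = 20.576% × 1.754 = 36.090%; on $4,000,000: $1,443,600.

$1,440,000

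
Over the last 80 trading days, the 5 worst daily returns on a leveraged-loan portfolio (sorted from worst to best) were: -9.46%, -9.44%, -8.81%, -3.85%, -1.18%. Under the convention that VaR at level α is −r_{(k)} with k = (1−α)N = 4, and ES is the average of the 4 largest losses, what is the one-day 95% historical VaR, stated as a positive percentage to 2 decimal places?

k = 4; the 4th lowest return is -3.85%, so VaR = 3.85%.

3.85%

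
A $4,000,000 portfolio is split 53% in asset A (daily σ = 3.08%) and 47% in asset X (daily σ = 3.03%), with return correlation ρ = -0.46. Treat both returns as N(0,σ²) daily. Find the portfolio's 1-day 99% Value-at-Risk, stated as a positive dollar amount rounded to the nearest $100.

$148,700

σ_p² = 0.53²·3.08² + 0.47²·3.03² + 2·-0.46·0.53·0.47·3.08·3.03 = 2.5541 (%²).
σ_p = √2.5541 = 1.598%.
At 99%, z = 2.326.
VaR = 2.326 × 1.598% = 3.717%; on $4,000,000 that is $148,680.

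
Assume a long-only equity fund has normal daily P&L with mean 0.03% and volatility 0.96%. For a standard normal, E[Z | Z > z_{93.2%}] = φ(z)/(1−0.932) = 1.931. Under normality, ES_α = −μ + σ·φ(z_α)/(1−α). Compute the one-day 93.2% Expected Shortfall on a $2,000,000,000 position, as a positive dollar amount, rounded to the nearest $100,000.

ES = −(0.03%) + 0.96% × 1.931 = 1.824%.
On $2,000,000,000: 0.01824 × $2,000,000,000 = $36,480,000.

$36,500,000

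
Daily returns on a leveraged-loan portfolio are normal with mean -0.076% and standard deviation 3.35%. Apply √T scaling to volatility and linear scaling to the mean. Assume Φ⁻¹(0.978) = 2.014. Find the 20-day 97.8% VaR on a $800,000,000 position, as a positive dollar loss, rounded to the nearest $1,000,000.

σ_{20d} = 3.35% × √20 = 14.982%; μ_{20d} = 20 × -0.076% = -1.520%.
VaR = −(-1.520%) + 2.014 × 14.982% = 31.694%.
On $800,000,000: 0.31694 × $800,000,000 = $253,552,000.

$254,000,000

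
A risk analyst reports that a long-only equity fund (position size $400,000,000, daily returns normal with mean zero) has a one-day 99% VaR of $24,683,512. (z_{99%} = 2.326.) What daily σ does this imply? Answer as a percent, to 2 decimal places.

VaR as a fraction: $24,683,512 / $400,000,000 = 6.171%.
σ = VaR / z = 6.171% / 2.326 = 2.653%.

2.65%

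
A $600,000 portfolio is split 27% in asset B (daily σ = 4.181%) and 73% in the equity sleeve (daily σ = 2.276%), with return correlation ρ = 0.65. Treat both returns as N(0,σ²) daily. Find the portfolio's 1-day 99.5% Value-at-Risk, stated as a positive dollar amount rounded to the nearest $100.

$39,300

σ_p² = 0.27²·4.181² + 0.73²·2.276² + 2·0.65·0.27·0.73·4.181·2.276 = 6.4731 (%²).
σ_p = √6.4731 = 2.544%.
At 99.5%, z = 2.576.
VaR = 2.576 × 2.544% = 6.553%; on $600,000 that is $39,318.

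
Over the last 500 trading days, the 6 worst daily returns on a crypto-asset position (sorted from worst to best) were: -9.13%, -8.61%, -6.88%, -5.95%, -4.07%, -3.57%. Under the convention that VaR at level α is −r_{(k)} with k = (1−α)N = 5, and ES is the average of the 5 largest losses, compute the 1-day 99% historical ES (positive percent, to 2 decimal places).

6.93%

The 5 worst returns sum to -34.64%.
ES = −(-34.64%) / 5 = 6.928% ≈ 6.93%.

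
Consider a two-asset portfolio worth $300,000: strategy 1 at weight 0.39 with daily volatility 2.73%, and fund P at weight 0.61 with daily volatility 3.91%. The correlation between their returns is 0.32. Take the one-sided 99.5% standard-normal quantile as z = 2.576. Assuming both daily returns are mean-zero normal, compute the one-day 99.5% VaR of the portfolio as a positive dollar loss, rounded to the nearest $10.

σ_p² = 0.39²·2.73² + 0.61²·3.91² + 2·0.32·0.39·0.61·2.73·3.91 = 8.4475 (%²).
σ_p = √8.4475 = 2.906%.
VaR = 2.576 × 2.906% = 7.486%; on $300,000 that is $22,458.

$22,460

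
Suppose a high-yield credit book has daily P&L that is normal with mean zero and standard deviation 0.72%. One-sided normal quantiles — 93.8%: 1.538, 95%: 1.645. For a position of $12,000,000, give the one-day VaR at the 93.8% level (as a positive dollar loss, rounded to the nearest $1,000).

$133,000

VaR = z·σ = 1.538 × 0.72% = 1.107%.
On $12,000,000: 0.01107 × $12,000,000 = $132,840.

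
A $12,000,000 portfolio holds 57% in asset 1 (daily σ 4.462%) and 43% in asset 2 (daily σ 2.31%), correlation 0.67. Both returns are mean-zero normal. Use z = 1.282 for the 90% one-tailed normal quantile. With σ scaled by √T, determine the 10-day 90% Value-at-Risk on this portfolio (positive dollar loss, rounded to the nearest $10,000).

$1,600,000

σ_p = √(0.57²·4.462² + 0.43²·2.31² + 2·0.67·0.57·0.43·4.462·2.31) = 3.292%.
σ_{10d} = 3.292% × √10 = 10.410%.
VaR = 1.282 × 10.410% = 13.346%; on $12,000,000 that is $1,601,520.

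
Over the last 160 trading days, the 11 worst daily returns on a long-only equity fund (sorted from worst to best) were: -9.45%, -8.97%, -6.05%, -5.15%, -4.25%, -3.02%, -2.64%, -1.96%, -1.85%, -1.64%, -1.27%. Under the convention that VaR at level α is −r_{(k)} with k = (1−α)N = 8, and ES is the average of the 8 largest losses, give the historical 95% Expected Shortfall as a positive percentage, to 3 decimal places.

The 8 worst returns sum to -41.49%.
ES = −(-41.49%) / 8 = 5.18625% ≈ 5.186%.

5.186%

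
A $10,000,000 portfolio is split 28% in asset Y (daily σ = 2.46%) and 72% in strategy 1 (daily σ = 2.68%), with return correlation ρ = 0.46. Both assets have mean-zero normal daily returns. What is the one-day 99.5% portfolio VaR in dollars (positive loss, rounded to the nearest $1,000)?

σ_p² = 0.28²·2.46² + 0.72²·2.68² + 2·0.46·0.28·0.72·2.46·2.68 = 5.4206 (%²).
σ_p = √5.4206 = 2.328%.
At 99.5%, z = 2.576.
VaR = 2.576 × 2.328% = 5.997%; on $10,000,000 that is $599,700.

$600,000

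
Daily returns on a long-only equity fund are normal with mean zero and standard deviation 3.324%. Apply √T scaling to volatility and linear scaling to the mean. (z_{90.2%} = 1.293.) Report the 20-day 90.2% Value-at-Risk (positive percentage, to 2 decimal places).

19.22%

σ_{20d} = 3.324% × √20 = 14.865%.
VaR = 1.293 × 14.865% = 19.220%.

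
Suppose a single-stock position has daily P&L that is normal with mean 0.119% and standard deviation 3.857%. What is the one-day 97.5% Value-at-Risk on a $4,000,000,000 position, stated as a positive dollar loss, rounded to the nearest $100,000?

$297,600,000

At 97.5% one-sided, z = 1.960.
VaR = −μ + z·σ = −(0.119%) + 1.960 × 3.857% = 7.441%.
On $4,000,000,000: 0.07441 × $4,000,000,000 = $297,640,000.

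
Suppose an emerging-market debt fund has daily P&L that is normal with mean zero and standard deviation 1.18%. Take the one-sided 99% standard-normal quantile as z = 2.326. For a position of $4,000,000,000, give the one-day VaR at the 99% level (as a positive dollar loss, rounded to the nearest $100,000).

$109,800,000

VaR = z·σ = 2.326 × 1.18% = 2.745%.
On $4,000,000,000: 0.02745 × $4,000,000,000 = $109,800,000.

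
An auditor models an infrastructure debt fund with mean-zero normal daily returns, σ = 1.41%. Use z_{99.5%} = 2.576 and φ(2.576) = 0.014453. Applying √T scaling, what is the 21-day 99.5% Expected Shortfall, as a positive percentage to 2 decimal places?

18.68%

σ_{21d} = 1.41% × √21 = 6.461%.
ES multiplier = φ(z)/(1−α) = 0.014453/0.005 = 2.891.
ES = 6.461% × 2.891 = 18.679%.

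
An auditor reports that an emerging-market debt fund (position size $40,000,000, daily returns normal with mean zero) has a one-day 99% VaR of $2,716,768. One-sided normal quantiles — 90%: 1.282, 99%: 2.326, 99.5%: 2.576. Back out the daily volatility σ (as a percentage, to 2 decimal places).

2.92%

VaR as a fraction: $2,716,768 / $40,000,000 = 6.792%.
σ = VaR / z = 6.792% / 2.326 = 2.920%.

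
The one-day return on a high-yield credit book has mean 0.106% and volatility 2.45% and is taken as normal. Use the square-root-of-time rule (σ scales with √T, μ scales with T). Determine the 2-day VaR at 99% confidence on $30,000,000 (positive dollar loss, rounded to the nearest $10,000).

$2,350,000

At 99%, z = 2.326.
σ_{2d} = 2.45% × √2 = 3.465%; μ_{2d} = 2 × 0.106% = 0.212%.
VaR = −(0.212%) + 2.326 × 3.465% = 7.848%.
On $30,000,000: 0.07848 × $30,000,000 = $2,354,400.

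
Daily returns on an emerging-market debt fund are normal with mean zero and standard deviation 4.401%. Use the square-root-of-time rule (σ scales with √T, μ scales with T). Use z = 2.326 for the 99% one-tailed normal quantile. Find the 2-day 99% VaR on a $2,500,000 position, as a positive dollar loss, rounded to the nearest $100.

$361,900

σ_{2d} = 4.401% × √2 = 6.224%.
VaR = 2.326 × 6.224% = 14.477%.
On $2,500,000: 0.14477 × $2,500,000 = $361,925.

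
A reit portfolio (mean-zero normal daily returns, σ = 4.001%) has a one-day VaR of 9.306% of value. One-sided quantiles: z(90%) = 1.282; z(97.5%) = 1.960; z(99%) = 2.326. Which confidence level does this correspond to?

99%

Implied z = VaR/σ = 9.306 / 4.001 = 2.326.
This matches z(99%) = 2.326.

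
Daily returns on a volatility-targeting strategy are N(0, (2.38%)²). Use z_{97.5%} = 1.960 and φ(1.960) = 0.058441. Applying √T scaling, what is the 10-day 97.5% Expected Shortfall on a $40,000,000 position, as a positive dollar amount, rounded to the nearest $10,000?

$7,040,000

σ_{10d} = 2.38% × √10 = 7.526%.
ES multiplier = φ(z)/(1−α) = 0.058441/0.025 = 2.338.
ES = 7.526% × 2.338 = 17.596%; on $40,000,000: $7,038,400.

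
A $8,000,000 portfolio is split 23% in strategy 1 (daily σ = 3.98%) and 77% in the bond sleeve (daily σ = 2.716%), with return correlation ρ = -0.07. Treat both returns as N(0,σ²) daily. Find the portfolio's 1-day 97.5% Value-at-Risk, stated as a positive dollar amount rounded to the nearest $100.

$348,600

σ_p² = 0.23²·3.98² + 0.77²·2.716² + 2·-0.07·0.23·0.77·3.98·2.716 = 4.9436 (%²).
σ_p = √4.9436 = 2.223%.
At 97.5%, z = 1.960.
VaR = 1.960 × 2.223% = 4.357%; on $8,000,000 that is $348,560.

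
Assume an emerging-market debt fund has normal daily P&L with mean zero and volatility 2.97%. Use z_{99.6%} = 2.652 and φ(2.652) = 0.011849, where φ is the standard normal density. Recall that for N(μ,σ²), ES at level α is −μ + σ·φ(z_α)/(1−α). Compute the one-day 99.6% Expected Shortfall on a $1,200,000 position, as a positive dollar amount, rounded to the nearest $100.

$105,600

Tail multiplier: φ(z)/(1−α) = 0.011849 / 0.004 = 2.962.
ES = 2.97% × 2.962 = 8.797%.
On $1,200,000: 0.08797 × $1,200,000 = $105,564.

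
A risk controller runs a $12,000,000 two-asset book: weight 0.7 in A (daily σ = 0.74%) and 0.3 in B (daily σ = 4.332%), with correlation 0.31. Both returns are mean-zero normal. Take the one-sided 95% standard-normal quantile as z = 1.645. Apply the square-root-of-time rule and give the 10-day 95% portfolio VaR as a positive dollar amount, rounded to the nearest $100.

σ_p = √(0.7²·0.74² + 0.3²·4.332² + 2·0.31·0.7·0.3·0.74·4.332) = 1.541%.
σ_{10d} = 1.541% × √10 = 4.873%.
VaR = 1.645 × 4.873% = 8.016%; on $12,000,000 that is $961,920.

$961,900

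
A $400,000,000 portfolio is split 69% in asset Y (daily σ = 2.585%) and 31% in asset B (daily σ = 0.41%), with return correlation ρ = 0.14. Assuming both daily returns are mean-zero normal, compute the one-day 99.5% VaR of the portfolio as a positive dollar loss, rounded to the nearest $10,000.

σ_p² = 0.69²·2.585² + 0.31²·0.41² + 2·0.14·0.69·0.31·2.585·0.41 = 3.2610 (%²).
σ_p = √3.2610 = 1.806%.
At 99.5%, z = 2.576.
VaR = 2.576 × 1.806% = 4.652%; on $400,000,000 that is $18,608,000.

$18,610,000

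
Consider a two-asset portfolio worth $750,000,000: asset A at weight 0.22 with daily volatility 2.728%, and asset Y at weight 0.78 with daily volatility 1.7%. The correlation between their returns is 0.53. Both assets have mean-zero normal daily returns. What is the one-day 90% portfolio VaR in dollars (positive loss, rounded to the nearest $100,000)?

σ_p² = 0.22²·2.728² + 0.78²·1.7² + 2·0.53·0.22·0.78·2.728·1.7 = 2.9620 (%²).
σ_p = √2.9620 = 1.721%.
At 90%, z = 1.282.
VaR = 1.282 × 1.721% = 2.206%; on $750,000,000 that is $16,545,000.

$16,500,000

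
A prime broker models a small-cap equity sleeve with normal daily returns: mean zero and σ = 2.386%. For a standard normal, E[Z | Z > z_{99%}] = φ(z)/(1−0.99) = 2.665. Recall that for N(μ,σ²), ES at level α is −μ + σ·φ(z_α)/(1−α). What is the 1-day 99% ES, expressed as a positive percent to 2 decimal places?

6.36%

ES = 2.386% × 2.665 = 6.359%.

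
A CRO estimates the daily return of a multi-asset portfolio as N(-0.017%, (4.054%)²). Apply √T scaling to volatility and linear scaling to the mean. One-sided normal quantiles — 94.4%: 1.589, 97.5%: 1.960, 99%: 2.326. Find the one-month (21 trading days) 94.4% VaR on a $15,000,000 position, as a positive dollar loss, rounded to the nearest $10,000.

σ_{21d} = 4.054% × √21 = 18.578%; μ_{21d} = 21 × -0.017% = -0.357%.
VaR = −(-0.357%) + 1.589 × 18.578% = 29.877%.
On $15,000,000: 0.29877 × $15,000,000 = $4,481,550.

$4,480,000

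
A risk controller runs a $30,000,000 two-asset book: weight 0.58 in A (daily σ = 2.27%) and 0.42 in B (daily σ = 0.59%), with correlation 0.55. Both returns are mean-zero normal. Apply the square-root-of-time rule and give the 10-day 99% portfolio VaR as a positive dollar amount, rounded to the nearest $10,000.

$3,240,000

σ_p = √(0.58²·2.27² + 0.42²·0.59² + 2·0.55·0.58·0.42·2.27·0.59) = 1.468%.
σ_{10d} = 1.468% × √10 = 4.642%.
z(99%) = 2.326.
VaR = 2.326 × 4.642% = 10.797%; on $30,000,000 that is $3,239,100.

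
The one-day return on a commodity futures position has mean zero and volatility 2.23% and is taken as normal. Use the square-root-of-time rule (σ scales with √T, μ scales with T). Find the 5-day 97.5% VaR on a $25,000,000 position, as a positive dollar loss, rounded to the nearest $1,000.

$2,443,000

At 97.5%, z = 1.960.
σ_{5d} = 2.23% × √5 = 4.986%.
VaR = 1.960 × 4.986% = 9.773%.
On $25,000,000: 0.09773 × $25,000,000 = $2,443,250.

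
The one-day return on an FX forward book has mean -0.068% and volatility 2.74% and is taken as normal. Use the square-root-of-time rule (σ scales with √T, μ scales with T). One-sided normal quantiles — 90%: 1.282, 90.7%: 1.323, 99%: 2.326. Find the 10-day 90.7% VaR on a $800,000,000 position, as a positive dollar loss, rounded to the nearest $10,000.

$97,150,000

σ_{10d} = 2.74% × √10 = 8.665%; μ_{10d} = 10 × -0.068% = -0.680%.
VaR = −(-0.680%) + 1.323 × 8.665% = 12.144%.
On $800,000,000: 0.12144 × $800,000,000 = $97,152,000.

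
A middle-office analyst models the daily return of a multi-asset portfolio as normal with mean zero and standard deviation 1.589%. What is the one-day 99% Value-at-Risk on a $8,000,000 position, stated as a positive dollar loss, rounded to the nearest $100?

$295,700

At 99% one-sided, z = 2.326.
VaR = z·σ = 2.326 × 1.589% = 3.696%.
On $8,000,000: 0.03696 × $8,000,000 = $295,680.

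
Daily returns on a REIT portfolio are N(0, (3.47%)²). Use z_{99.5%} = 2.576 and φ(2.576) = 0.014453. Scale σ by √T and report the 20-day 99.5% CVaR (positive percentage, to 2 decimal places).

44.86%

σ_{20d} = 3.47% × √20 = 15.518%.
ES multiplier = φ(z)/(1−α) = 0.014453/0.005 = 2.891.
ES = 15.518% × 2.891 = 44.863%.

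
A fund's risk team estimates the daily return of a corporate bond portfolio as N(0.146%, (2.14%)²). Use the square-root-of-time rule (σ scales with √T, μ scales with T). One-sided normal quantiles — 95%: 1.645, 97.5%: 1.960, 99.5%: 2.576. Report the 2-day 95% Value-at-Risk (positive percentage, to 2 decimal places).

4.69%

σ_{2d} = 2.14% × √2 = 3.026%; μ_{2d} = 2 × 0.146% = 0.292%.
VaR = −(0.292%) + 1.645 × 3.026% = 4.686%.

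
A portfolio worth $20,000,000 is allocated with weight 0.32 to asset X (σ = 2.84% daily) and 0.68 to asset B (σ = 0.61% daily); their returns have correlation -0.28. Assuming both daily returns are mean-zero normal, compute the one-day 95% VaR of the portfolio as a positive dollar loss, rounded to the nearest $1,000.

$292,000

σ_p² = 0.32²·2.84² + 0.68²·0.61² + 2·-0.28·0.32·0.68·2.84·0.61 = 0.7869 (%²).
σ_p = √0.7869 = 0.887%.
At 95%, z = 1.645.
VaR = 1.645 × 0.887% = 1.459%; on $20,000,000 that is $291,800.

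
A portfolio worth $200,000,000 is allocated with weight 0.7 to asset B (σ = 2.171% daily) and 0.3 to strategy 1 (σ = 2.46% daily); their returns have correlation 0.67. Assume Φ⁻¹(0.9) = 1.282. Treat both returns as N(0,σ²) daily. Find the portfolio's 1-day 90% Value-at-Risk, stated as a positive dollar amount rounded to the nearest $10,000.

σ_p² = 0.7²·2.171² + 0.3²·2.46² + 2·0.67·0.7·0.3·2.171·2.46 = 4.3570 (%²).
σ_p = √4.3570 = 2.087%.
VaR = 1.282 × 2.087% = 2.676%; on $200,000,000 that is $5,352,000.

$5,350,000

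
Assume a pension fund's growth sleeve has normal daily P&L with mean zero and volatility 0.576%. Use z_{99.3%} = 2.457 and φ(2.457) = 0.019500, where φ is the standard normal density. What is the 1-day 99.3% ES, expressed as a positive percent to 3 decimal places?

1.605%

Tail multiplier: φ(z)/(1−α) = 0.019500 / 0.007 = 2.786.
ES = 0.576% × 2.786 = 1.605%.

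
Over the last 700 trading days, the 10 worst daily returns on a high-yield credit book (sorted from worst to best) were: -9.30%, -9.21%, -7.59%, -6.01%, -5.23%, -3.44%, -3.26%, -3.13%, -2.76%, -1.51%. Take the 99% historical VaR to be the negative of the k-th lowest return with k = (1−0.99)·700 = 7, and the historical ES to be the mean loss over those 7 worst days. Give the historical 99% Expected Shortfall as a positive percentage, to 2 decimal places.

6.29%

The 7 worst returns sum to -44.04%.
ES = −(-44.04%) / 7 = 6.2914…% ≈ 6.29%.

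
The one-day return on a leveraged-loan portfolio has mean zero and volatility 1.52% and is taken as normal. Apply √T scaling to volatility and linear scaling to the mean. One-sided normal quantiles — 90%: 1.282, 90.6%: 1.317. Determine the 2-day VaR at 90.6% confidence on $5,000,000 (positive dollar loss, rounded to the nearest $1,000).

$142,000

σ_{2d} = 1.52% × √2 = 2.150%.
VaR = 1.317 × 2.150% = 2.832%.
On $5,000,000: 0.02832 × $5,000,000 = $141,600.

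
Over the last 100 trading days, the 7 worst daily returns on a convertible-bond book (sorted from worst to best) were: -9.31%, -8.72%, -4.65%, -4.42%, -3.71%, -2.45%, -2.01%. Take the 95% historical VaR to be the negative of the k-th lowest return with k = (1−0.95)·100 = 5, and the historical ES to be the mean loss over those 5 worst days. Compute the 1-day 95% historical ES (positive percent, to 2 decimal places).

6.16%

The 5 worst returns sum to -30.81%.
ES = −(-30.81%) / 5 = 6.162% ≈ 6.16%.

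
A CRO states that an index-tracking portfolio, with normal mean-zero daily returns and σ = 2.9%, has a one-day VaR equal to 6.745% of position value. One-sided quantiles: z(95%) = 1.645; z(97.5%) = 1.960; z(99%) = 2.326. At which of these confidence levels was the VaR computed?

99%

Implied z = VaR/σ = 6.745 / 2.9 = 2.326.
This matches z(99%) = 2.326.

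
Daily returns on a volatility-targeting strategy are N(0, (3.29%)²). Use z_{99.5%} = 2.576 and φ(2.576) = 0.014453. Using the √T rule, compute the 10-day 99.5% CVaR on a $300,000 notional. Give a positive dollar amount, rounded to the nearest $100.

$90,200

σ_{10d} = 3.29% × √10 = 10.404%.
ES multiplier = φ(z)/(1−α) = 0.014453/0.005 = 2.891.
ES = 10.404% × 2.891 = 30.078%; on $300,000: $90,234.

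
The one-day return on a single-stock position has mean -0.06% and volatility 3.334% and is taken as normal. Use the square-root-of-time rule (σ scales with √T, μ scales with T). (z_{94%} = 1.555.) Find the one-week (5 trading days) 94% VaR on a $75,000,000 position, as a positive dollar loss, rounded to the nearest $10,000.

σ_{5d} = 3.334% × √5 = 7.455%; μ_{5d} = 5 × -0.06% = -0.300%.
VaR = −(-0.300%) + 1.555 × 7.455% = 11.893%.
On $75,000,000: 0.11893 × $75,000,000 = $8,919,750.

$8,920,000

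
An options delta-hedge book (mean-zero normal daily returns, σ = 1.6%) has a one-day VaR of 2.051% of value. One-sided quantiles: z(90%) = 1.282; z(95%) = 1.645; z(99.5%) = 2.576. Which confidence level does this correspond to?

Implied z = VaR/σ = 2.051 / 1.6 = 1.282.
This matches z(90%) = 1.282.

90%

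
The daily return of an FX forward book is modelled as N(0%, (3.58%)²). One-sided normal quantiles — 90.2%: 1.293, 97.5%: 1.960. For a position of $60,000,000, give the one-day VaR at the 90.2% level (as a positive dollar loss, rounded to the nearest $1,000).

VaR = z·σ = 1.293 × 3.58% = 4.629%.
On $60,000,000: 0.04629 × $60,000,000 = $2,777,400.

$2,777,000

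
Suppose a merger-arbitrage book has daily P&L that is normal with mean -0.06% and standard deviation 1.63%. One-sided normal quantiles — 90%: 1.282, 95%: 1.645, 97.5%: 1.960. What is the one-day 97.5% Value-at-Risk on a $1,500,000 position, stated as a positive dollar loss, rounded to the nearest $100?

$48,800

VaR = −μ + z·σ = −(-0.06%) + 1.960 × 1.63% = 3.255%.
On $1,500,000: 0.03255 × $1,500,000 = $48,825.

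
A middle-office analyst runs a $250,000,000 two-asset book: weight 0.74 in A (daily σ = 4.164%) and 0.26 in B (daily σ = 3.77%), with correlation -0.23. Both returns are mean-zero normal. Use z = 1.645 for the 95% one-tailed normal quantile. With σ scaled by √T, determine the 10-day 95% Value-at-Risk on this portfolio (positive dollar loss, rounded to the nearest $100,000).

$39,200,000

σ_p = √(0.74²·4.164² + 0.26²·3.77² + 2·-0.23·0.74·0.26·4.164·3.77) = 3.011%.
σ_{10d} = 3.011% × √10 = 9.522%.
VaR = 1.645 × 9.522% = 15.664%; on $250,000,000 that is $39,160,000.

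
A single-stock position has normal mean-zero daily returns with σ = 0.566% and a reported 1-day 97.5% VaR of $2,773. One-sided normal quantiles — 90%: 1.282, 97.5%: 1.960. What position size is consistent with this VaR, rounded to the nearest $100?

VaR as a fraction of value: z·σ = 1.960 × 0.566% = 1.10936%.
Position = $2,773 / 0.0110936 = $249,964.

$250,000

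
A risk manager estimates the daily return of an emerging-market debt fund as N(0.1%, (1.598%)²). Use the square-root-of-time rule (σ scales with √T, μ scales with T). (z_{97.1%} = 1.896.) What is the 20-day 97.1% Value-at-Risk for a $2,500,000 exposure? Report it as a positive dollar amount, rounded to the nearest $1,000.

$289,000

σ_{20d} = 1.598% × √20 = 7.146%; μ_{20d} = 20 × 0.1% = 2.000%.
VaR = −(2.000%) + 1.896 × 7.146% = 11.549%.
On $2,500,000: 0.11549 × $2,500,000 = $288,725.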